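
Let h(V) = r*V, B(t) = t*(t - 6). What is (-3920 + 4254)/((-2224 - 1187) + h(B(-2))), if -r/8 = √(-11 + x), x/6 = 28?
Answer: -1139274/9062633 + 42752*√157/9062633 ≈ -0.066602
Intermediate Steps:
x = 168 (x = 6*28 = 168)
B(t) = t*(-6 + t)
r = -8*√157 (r = -8*√(-11 + 168) = -8*√157 ≈ -100.24)
h(V) = -8*V*√157 (h(V) = (-8*√157)*V = -8*V*√157)
(-3920 + 4254)/((-2224 - 1187) + h(B(-2))) = (-3920 + 4254)/((-2224 - 1187) - 8*(-2*(-6 - 2))*√157) = 334/(-3411 - 8*(-2*(-8))*√157) = 334/(-3411 - 8*16*√157) = 334/(-3411 - 128*√157)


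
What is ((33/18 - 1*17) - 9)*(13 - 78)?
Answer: 9425/6 ≈ 1570.8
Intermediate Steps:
((33/18 - 1*17) - 9)*(13 - 78) = ((33*(1/18) - 17) - 9)*(-65) = ((11/6 - 17) - 9)*(-65) = (-91/6 - 9)*(-65) = -145/6*(-65) = 9425/6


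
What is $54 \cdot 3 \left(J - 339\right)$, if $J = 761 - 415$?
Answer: $1134$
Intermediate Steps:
$J = 346$
$54 \cdot 3 \left(J - 339\right) = 54 \cdot 3 \left(346 - 339\right) = 162 \cdot 7 = 1134$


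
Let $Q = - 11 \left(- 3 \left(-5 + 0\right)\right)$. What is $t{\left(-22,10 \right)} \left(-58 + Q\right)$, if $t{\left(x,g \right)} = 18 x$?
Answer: $88308$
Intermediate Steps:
$Q = -165$ ($Q = - 11 \left(\left(-3\right) \left(-5\right)\right) = \left(-11\right) 15 = -165$)
$t{\left(-22,10 \right)} \left(-58 + Q\right) = 18 \left(-22\right) \left(-58 - 165\right) = \left(-396\right) \left(-223\right) = 88308$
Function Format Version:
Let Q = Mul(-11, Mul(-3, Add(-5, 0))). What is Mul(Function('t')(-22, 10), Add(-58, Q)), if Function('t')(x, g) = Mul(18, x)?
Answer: 88308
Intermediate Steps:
Q = -165 (Q = Mul(-11, Mul(-3, -5)) = Mul(-11, 15) = -165)
Mul(Function('t')(-22, 10), Add(-58, Q)) = Mul(Mul(18, -22), Add(-58, -165)) = Mul(-396, -223) = 88308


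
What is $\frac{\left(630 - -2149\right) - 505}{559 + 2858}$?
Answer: $\frac{758}{1139} \approx 0.6655$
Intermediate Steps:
$\frac{\left(630 - -2149\right) - 505}{559 + 2858} = \frac{\left(630 + 2149\right) - 505}{3417} = \left(2779 - 505\right) \frac{1}{3417} = 2274 \cdot \frac{1}{3417} = \frac{758}{1139}$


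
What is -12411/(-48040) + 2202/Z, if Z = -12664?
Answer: 6423603/76047320 ≈ 0.084468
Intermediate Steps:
-12411/(-48040) + 2202/Z = -12411/(-48040) + 2202/(-12664) = -12411*(-1/48040) + 2202*(-1/12664) = 12411/48040 - 1101/6332 = 6423603/76047320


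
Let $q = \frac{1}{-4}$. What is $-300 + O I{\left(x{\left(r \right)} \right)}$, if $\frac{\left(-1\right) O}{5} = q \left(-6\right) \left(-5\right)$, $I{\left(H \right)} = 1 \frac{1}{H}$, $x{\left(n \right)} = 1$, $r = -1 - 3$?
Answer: $- \frac{525}{2} \approx -262.5$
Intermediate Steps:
$q = - \frac{1}{4} \approx -0.25$
$r = -4$ ($r = -1 - 3 = -4$)
$I{\left(H \right)} = \frac{1}{H}$
$O = \frac{75}{2}$ ($O = - 5 \left(- \frac{1}{4}\right) \left(-6\right) \left(-5\right) = - 5 \cdot \frac{3}{2} \left(-5\right) = \left(-5\right) \left(- \frac{15}{2}\right) = \frac{75}{2} \approx 37.5$)
$-300 + O I{\left(x{\left(r \right)} \right)} = -300 + \frac{75}{2 \cdot 1} = -300 + \frac{75}{2} \cdot 1 = -300 + \frac{75}{2} = - \frac{525}{2}$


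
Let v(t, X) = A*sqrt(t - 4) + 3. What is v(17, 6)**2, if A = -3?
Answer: 126 - 18*sqrt(13) ≈ 61.100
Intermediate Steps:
v(t, X) = 3 - 3*sqrt(-4 + t) (v(t, X) = -3*sqrt(t - 4) + 3 = -3*sqrt(-4 + t) + 3 = 3 - 3*sqrt(-4 + t))
v(17, 6)**2 = (3 - 3*sqrt(-4 + 17))**2 = (3 - 3*sqrt(13))**2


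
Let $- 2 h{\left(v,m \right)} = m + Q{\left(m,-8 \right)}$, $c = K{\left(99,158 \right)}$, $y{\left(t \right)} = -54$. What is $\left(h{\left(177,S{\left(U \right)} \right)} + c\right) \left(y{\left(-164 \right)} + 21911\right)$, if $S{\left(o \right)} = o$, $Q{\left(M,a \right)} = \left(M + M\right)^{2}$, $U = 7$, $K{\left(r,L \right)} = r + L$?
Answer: $\frac{6797527}{2} \approx 3.3988 \cdot 10^{6}$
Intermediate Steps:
$K{\left(r,L \right)} = L + r$
$Q{\left(M,a \right)} = 4 M^{2}$ ($Q{\left(M,a \right)} = \left(2 M\right)^{2} = 4 M^{2}$)
$c = 257$ ($c = 158 + 99 = 257$)
$h{\left(v,m \right)} = - 2 m^{2} - \frac{m}{2}$ ($h{\left(v,m \right)} = - \frac{m + 4 m^{2}}{2} = - 2 m^{2} - \frac{m}{2}$)
$\left(h{\left(177,S{\left(U \right)} \right)} + c\right) \left(y{\left(-164 \right)} + 21911\right) = \left(\frac{1}{2} \cdot 7 \left(-1 - 28\right) + 257\right) \left(-54 + 21911\right) = \left(\frac{1}{2} \cdot 7 \left(-1 - 28\right) + 257\right) 21857 = \left(\frac{1}{2} \cdot 7 \left(-29\right) + 257\right) 21857 = \left(- \frac{203}{2} + 257\right) 21857 = \frac{311}{2} \cdot 21857 = \frac{6797527}{2}$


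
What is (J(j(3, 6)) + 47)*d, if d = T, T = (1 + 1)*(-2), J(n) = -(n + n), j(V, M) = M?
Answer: -140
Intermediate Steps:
J(n) = -2*n
T = -4 (T = 2*(-2) = -4)
d = -4
(J(j(3, 6)) + 47)*d = (-2*6 + 47)*(-4) = (-12 + 47)*(-4) = 35*(-4) = -140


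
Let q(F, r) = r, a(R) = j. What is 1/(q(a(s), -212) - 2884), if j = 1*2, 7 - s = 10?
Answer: -1/3096 ≈ -0.00032300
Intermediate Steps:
s = -3 (s = 7 - 1*10 = 7 - 10 = -3)
j = 2
a(R) = 2
1/(q(a(s), -212) - 2884) = 1/(-212 - 2884) = 1/(-3096) = -1/3096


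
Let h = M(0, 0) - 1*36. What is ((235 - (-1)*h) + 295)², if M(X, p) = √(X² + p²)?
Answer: 244036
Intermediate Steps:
h = -36 (h = √(0² + 0²) - 1*36 = √(0 + 0) - 36 = √0 - 36 = 0 - 36 = -36)
((235 - (-1)*h) + 295)² = ((235 - (-1)*(-36)) + 295)² = ((235 - 1*36) + 295)² = ((235 - 36) + 295)² = (199 + 295)² = 494² = 244036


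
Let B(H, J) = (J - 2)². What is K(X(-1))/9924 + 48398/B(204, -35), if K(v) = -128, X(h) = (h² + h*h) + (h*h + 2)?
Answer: 120031630/3396489 ≈ 35.340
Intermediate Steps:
B(H, J) = (-2 + J)²
X(h) = 2 + 3*h² (X(h) = (h² + h²) + (h² + 2) = 2*h² + (2 + h²) = 2 + 3*h²)
K(X(-1))/9924 + 48398/B(204, -35) = -128/9924 + 48398/((-2 - 35)²) = -128*1/9924 + 48398/((-37)²) = -32/2481 + 48398/1369 = 120031630/3396489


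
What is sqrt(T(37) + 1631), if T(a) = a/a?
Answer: 4*sqrt(102) ≈ 40.398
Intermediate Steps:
T(a) = 1
sqrt(T(37) + 1631) = sqrt(1 + 1631) = sqrt(1632) = 4*sqrt(102)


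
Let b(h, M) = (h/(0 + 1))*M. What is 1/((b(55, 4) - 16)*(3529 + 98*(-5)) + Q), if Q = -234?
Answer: 1/619722 ≈ 1.6136e-6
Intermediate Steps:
b(h, M) = M*h (b(h, M) = (h/1)*M = (1*h)*M = h*M = M*h)
1/((b(55, 4) - 16)*(3529 + 98*(-5)) + Q) = 1/((4*55 - 16)*(3529 + 98*(-5)) - 234) = 1/((220 - 16)*(3529 - 490) - 234) = 1/(204*3039 - 234) = 1/(619956 - 234) = 1/619722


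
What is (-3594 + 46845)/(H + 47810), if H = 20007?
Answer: 43251/67817 ≈ 0.63776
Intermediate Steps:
(-3594 + 46845)/(H + 47810) = (-3594 + 46845)/(20007 + 47810) = 43251/67817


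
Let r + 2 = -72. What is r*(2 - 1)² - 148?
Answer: -222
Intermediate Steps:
r = -74 (r = -2 - 72 = -74)
r*(2 - 1)² - 148 = -74*(2 - 1)² - 148 = -74*1² - 148 = -74*1 - 148 = -74 - 148 = -222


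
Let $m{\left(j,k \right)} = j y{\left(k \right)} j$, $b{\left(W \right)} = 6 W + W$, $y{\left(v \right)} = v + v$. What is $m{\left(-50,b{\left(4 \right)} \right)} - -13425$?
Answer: $153425$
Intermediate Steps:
$y{\left(v \right)} = 2 v$
$b{\left(W \right)} = 7 W$
$m{\left(j,k \right)} = 2 k j^{2}$ ($m{\left(j,k \right)} = j 2 k j = 2 j k j = 2 k j^{2}$)
$m{\left(-50,b{\left(4 \right)} \right)} - -13425 = 2 \cdot 7 \cdot 4 \left(-50\right)^{2} - -13425 = 2 \cdot 28 \cdot 2500 + 13425 = 140000 + 13425 = 153425$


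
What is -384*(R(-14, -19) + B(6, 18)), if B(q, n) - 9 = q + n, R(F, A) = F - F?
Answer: -12672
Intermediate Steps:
R(F, A) = 0
B(q, n) = 9 + n + q (B(q, n) = 9 + (q + n) = 9 + (n + q) = 9 + n + q)
-384*(R(-14, -19) + B(6, 18)) = -384*(0 + (9 + 18 + 6)) = -384*(0 + 33) = -384*33 = -12672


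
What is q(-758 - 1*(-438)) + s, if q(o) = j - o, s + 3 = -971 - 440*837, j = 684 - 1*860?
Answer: -369110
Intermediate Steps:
j = -176 (j = 684 - 860 = -176)
s = -369254 (s = -3 + (-971 - 440*837) = -3 + (-971 - 368280) = -3 - 369251 = -369254)
q(o) = -176 - o
q(-758 - 1*(-438)) + s = (-176 - (-758 - 1*(-438))) - 369254 = (-176 - (-758 + 438)) - 369254 = (-176 - 1*(-320)) - 369254 = (-176 + 320) - 369254 = 144 - 369254 = -369110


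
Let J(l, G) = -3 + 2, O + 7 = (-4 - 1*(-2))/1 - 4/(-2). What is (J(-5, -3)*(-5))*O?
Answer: -35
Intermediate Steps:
O = -7 (O = -7 + ((-4 - 1*(-2))/1 - 4/(-2)) = -7 + ((-4 + 2)*1 - 4*(-½)) = -7 + (-2*1 + 2) = -7 + (-2 + 2) = -7 + 0 = -7)
J(l, G) = -1
(J(-5, -3)*(-5))*O = -1*(-5)*(-7) = 5*(-7) = -35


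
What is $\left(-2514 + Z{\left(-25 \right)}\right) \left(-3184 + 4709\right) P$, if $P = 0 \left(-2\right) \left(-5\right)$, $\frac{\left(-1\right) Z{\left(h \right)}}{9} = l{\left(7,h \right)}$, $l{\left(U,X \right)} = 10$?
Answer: $0$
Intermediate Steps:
$Z{\left(h \right)} = -90$ ($Z{\left(h \right)} = \left(-9\right) 10 = -90$)
$P = 0$ ($P = 0 \left(-5\right) = 0$)
$\left(-2514 + Z{\left(-25 \right)}\right) \left(-3184 + 4709\right) P = \left(-2514 - 90\right) \left(-3184 + 4709\right) 0 = \left(-2604\right) 1525 \cdot 0 = \left(-3971100\right) 0 = 0$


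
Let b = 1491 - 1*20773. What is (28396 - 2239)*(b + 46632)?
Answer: 715393950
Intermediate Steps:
b = -19282 (b = 1491 - 20773 = -19282)
(28396 - 2239)*(b + 46632) = (28396 - 2239)*(-19282 + 46632) = 26157*27350 = 715393950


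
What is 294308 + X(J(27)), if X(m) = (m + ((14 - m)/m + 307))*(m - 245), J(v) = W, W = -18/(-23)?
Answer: 1023698669/4761 ≈ 2.1502e+5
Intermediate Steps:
W = 18/23 (W = -18*(-1/23) = 18/23 ≈ 0.78261)
J(v) = 18/23
X(m) = (-245 + m)*(307 + m + (14 - m)/m) (X(m) = (m + ((14 - m)/m + 307))*(-245 + m) = (m + (307 + (14 - m)/m))*(-245 + m) = (307 + m + (14 - m)/m)*(-245 + m) = (-245 + m)*(307 + m + (14 - m)/m))
294308 + X(J(27)) = 294308 + (-74956 + (18/23)² - 3430/18/23 + 61*(18/23)) = 294308 + (-74956 + 324/529 - 3430*23/18 + 1098/23) = 294308 + (-74956 + 324/529 - 39445/9 + 1098/23) = 294308 - 377501719/4761 = 1023698669/4761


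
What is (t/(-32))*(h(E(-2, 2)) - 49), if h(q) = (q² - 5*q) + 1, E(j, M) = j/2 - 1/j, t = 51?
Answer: 9231/128 ≈ 72.117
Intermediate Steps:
E(j, M) = j/2 - 1/j (E(j, M) = j*(½) - 1/j = j/2 - 1/j)
h(q) = 1 + q² - 5*q
(t/(-32))*(h(E(-2, 2)) - 49) = (51/(-32))*((1 + ((½)*(-2) - 1/(-2))² - 5*((½)*(-2) - 1/(-2))) - 49) = (51*(-1/32))*((1 + (-1 - 1*(-½))² - 5*(-1 - 1*(-½))) - 49) = -51*((1 + (-1 + ½)² - 5*(-1 + ½)) - 49)/32 = -51*((1 + (-½)² - 5*(-½)) - 49)/32 = -51*((1 + ¼ + 5/2) - 49)/32 = -51*(15/4 - 49)/32 = -51/32*(-181/4) = 9231/128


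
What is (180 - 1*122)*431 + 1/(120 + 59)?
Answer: 4474643/179 ≈ 24998.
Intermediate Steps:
(180 - 1*122)*431 + 1/(120 + 59) = (180 - 122)*431 + 1/179 = 58*431 + 1/179 = 24998 + 1/179 = 4474643/179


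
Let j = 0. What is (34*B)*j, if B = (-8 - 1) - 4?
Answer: 0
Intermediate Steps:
B = -13 (B = -9 - 4 = -13)
(34*B)*j = (34*(-13))*0 = -442*0 = 0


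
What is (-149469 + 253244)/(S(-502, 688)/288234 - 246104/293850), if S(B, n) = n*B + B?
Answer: -34878926120625/684808693 ≈ -50932.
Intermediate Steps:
S(B, n) = B + B*n (S(B, n) = B*n + B = B + B*n)
(-149469 + 253244)/(S(-502, 688)/288234 - 246104/293850) = (-149469 + 253244)/(-502*(1 + 688)/288234 - 246104/293850) = 103775/(-502*689*(1/288234) - 246104*1/293850) = 103775/(-345878*1/288234 - 123052/146925) = 103775/(-172939/144117 - 123052/146925) = 103775/(-4793660851/2352710025) = 103775*(-2352710025/4793660851) = -34878926120625/684808693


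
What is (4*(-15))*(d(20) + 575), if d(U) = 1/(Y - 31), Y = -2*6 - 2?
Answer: -103496/3 ≈ -34499.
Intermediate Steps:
Y = -14 (Y = -12 - 2 = -14)
d(U) = -1/45 (d(U) = 1/(-14 - 31) = 1/(-45) = -1/45)
(4*(-15))*(d(20) + 575) = (4*(-15))*(-1/45 + 575) = -60*25874/45 = -103496/3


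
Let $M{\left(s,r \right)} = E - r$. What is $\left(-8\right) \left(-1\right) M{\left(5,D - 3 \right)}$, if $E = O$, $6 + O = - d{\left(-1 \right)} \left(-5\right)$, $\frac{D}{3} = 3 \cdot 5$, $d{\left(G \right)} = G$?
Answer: $-424$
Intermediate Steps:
$D = 45$ ($D = 3 \cdot 3 \cdot 5 = 3 \cdot 15 = 45$)
$O = -11$ ($O = -6 + \left(-1\right) \left(-1\right) \left(-5\right) = -6 + 1 \left(-5\right) = -6 - 5 = -11$)
$E = -11$
$M{\left(s,r \right)} = -11 - r$
$\left(-8\right) \left(-1\right) M{\left(5,D - 3 \right)} = \left(-8\right) \left(-1\right) \left(-11 - \left(45 - 3\right)\right) = 8 \left(-11 - 42\right) = 8 \left(-53\right) = -424$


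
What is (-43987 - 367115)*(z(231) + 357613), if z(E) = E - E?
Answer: -147015419526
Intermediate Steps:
z(E) = 0
(-43987 - 367115)*(z(231) + 357613) = (-43987 - 367115)*(0 + 357613) = -411102*357613 = -147015419526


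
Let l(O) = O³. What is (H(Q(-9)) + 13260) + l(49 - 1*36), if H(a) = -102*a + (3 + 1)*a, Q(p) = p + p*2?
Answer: 18103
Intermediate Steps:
Q(p) = 3*p (Q(p) = p + 2*p = 3*p)
H(a) = -98*a (H(a) = -102*a + 4*a = -98*a)
(H(Q(-9)) + 13260) + l(49 - 1*36) = (-294*(-9) + 13260) + (49 - 1*36)³ = (-98*(-27) + 13260) + (49 - 36)³ = (2646 + 13260) + 13³ = 15906 + 2197 = 18103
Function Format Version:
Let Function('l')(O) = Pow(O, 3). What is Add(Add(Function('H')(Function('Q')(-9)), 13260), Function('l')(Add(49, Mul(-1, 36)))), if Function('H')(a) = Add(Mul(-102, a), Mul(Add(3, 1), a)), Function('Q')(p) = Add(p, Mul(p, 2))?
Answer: 18103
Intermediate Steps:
Function('Q')(p) = Mul(3, p) (Function('Q')(p) = Add(p, Mul(2, p)) = Mul(3, p))
Function('H')(a) = Mul(-98, a) (Function('H')(a) = Add(Mul(-102, a), Mul(4, a)) = Mul(-98, a))
Add(Add(Function('H')(Function('Q')(-9)), 13260), Function('l')(Add(49, Mul(-1, 36)))) = Add(Add(Mul(-98, Mul(3, -9)), 13260), Pow(Add(49, Mul(-1, 36)), 3)) = Add(Add(Mul(-98, -27), 13260), Pow(Add(49, -36), 3)) = Add(Add(2646, 13260), Pow(13, 3)) = Add(15906, 2197) = 18103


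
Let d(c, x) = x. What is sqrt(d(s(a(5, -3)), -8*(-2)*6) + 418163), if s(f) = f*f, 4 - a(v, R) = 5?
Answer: sqrt(418259) ≈ 646.73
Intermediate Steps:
a(v, R) = -1 (a(v, R) = 4 - 1*5 = 4 - 5 = -1)
s(f) = f**2
sqrt(d(s(a(5, -3)), -8*(-2)*6) + 418163) = sqrt(-8*(-2)*6 + 418163) = sqrt(16*6 + 418163) = sqrt(96 + 418163) = sqrt(418259)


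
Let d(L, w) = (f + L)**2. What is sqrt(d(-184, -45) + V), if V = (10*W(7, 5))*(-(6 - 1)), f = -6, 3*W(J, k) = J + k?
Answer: 10*sqrt(359) ≈ 189.47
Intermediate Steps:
W(J, k) = J/3 + k/3 (W(J, k) = (J + k)/3 = J/3 + k/3)
d(L, w) = (-6 + L)**2
V = -200 (V = (10*((1/3)*7 + (1/3)*5))*(-(6 - 1)) = (10*(7/3 + 5/3))*(-1*5) = (10*4)*(-5) = 40*(-5) = -200)
sqrt(d(-184, -45) + V) = sqrt((-6 - 184)**2 - 200) = sqrt((-190)**2 - 200) = sqrt(36100 - 200) = sqrt(35900) = 10*sqrt(359)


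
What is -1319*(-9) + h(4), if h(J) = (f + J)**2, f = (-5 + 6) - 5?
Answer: 11871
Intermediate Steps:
f = -4 (f = 1 - 5 = -4)
h(J) = (-4 + J)**2
-1319*(-9) + h(4) = -1319*(-9) + (-4 + 4)**2 = 11871 + 0**2 = 11871 + 0 = 11871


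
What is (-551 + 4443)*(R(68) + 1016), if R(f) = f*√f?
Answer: 3954272 + 529312*√17 ≈ 6.1367e+6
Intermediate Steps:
R(f) = f^(3/2)
(-551 + 4443)*(R(68) + 1016) = (-551 + 4443)*(68^(3/2) + 1016) = 3892*(136*√17 + 1016) = 3892*(1016 + 136*√17) = 3954272 + 529312*√17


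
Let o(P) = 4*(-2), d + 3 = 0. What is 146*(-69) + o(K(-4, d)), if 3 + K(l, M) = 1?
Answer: -10082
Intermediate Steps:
d = -3 (d = -3 + 0 = -3)
K(l, M) = -2 (K(l, M) = -3 + 1 = -2)
o(P) = -8
146*(-69) + o(K(-4, d)) = 146*(-69) - 8 = -10074 - 8 = -10082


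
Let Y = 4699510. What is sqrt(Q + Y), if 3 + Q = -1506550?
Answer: 3*sqrt(354773) ≈ 1786.9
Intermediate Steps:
Q = -1506553 (Q = -3 - 1506550 = -1506553)
sqrt(Q + Y) = sqrt(-1506553 + 4699510) = sqrt(3192957) = 3*sqrt(354773)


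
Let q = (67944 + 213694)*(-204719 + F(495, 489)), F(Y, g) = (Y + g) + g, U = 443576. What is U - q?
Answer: 57242240524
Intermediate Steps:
F(Y, g) = Y + 2*g
q = -57241796948 (q = (67944 + 213694)*(-204719 + (495 + 2*489)) = 281638*(-204719 + (495 + 978)) = 281638*(-204719 + 1473) = 281638*(-203246) = -57241796948)
U - q = 443576 - 1*(-57241796948) = 443576 + 57241796948 = 57242240524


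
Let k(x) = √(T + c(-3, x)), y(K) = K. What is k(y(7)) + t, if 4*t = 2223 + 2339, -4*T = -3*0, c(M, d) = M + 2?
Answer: 2281/2 + I ≈ 1140.5 + 1.0*I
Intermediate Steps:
c(M, d) = 2 + M
T = 0 (T = -(-3)*0/4 = -¼*0 = 0)
t = 2281/2 (t = (2223 + 2339)/4 = (¼)*4562 = 2281/2 ≈ 1140.5)
k(x) = I (k(x) = √(0 + (2 - 3)) = √(0 - 1) = √(-1) = I)
k(y(7)) + t = I + 2281/2 = 2281/2 + I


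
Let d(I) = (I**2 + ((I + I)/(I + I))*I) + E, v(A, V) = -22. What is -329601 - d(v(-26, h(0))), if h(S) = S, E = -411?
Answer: -329652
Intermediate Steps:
d(I) = -411 + I + I**2 (d(I) = (I**2 + ((I + I)/(I + I))*I) - 411 = (I**2 + ((2*I)/((2*I)))*I) - 411 = (I**2 + ((2*I)*(1/(2*I)))*I) - 411 = (I**2 + 1*I) - 411 = (I**2 + I) - 411 = (I + I**2) - 411 = -411 + I + I**2)
-329601 - d(v(-26, h(0))) = -329601 - (-411 - 22 + (-22)**2) = -329601 - (-411 - 22 + 484) = -329601 - 1*51 = -329601 - 51 = -329652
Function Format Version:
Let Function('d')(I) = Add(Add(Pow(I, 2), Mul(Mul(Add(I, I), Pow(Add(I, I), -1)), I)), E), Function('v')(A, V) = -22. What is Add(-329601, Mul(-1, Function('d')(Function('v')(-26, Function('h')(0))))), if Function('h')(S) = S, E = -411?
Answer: -329652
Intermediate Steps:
Function('d')(I) = Add(-411, I, Pow(I, 2)) (Function('d')(I) = Add(Add(Pow(I, 2), Mul(Mul(Add(I, I), Pow(Add(I, I), -1)), I)), -411) = Add(Add(Pow(I, 2), Mul(Mul(Mul(2, I), Pow(Mul(2, I), -1)), I)), -411) = Add(Add(Pow(I, 2), Mul(Mul(Mul(2, I), Mul(Rational(1, 2), Pow(I, -1))), I)), -411) = Add(Add(Pow(I, 2), Mul(1, I)), -411) = Add(Add(Pow(I, 2), I), -411) = Add(Add(I, Pow(I, 2)), -411) = Add(-411, I, Pow(I, 2)))
Add(-329601, Mul(-1, Function('d')(Function('v')(-26, Function('h')(0))))) = Add(-329601, Mul(-1, Add(-411, -22, Pow(-22, 2)))) = Add(-329601, Mul(-1, Add(-411, -22, 484))) = Add(-329601, Mul(-1, 51)) = Add(-329601, -51) = -329652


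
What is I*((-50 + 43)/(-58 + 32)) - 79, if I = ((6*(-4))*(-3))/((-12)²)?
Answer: -4101/52 ≈ -78.865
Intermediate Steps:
I = ½ (I = -24*(-3)/144 = 72*(1/144) = ½ ≈ 0.50000)
I*((-50 + 43)/(-58 + 32)) - 79 = ((-50 + 43)/(-58 + 32))/2 - 79 = (-7/(-26))/2 - 79 = (-7*(-1/26))/2 - 79 = (½)*(7/26) - 79 = 7/52 - 79 = -4101/52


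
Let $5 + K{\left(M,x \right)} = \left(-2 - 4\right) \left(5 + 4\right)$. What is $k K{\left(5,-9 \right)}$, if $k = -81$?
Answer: $4779$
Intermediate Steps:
$K{\left(M,x \right)} = -59$ ($K{\left(M,x \right)} = -5 + \left(-2 - 4\right) \left(5 + 4\right) = -5 - 54 = -59$)
$k K{\left(5,-9 \right)} = \left(-81\right) \left(-59\right) = 4779$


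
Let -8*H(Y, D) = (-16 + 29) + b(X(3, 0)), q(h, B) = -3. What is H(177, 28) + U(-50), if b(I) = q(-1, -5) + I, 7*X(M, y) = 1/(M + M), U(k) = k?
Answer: -17221/336 ≈ -51.253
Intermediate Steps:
X(M, y) = 1/(14*M) (X(M, y) = 1/(7*(M + M)) = 1/(7*((2*M))) = (1/(2*M))/7 = 1/(14*M))
b(I) = -3 + I
H(Y, D) = -421/336 (H(Y, D) = -((-16 + 29) + (-3 + (1/14)/3))/8 = -(13 + (-3 + (1/14)*(⅓)))/8 = -(13 + (-3 + 1/42))/8 = -(13 - 125/42)/8 = -⅛*421/42 = -421/336)
H(177, 28) + U(-50) = -421/336 - 50 = -17221/336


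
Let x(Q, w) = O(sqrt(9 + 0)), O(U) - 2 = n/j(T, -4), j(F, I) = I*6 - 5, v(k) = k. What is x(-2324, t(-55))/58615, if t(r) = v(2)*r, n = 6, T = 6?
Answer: 52/1699835 ≈ 3.0591e-5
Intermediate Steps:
j(F, I) = -5 + 6*I (j(F, I) = 6*I - 5 = -5 + 6*I)
O(U) = 52/29 (O(U) = 2 + 6/(-5 + 6*(-4)) = 2 + 6/(-5 - 24) = 2 + 6/(-29) = 2 + 6*(-1/29) = 2 - 6/29 = 52/29)
t(r) = 2*r
x(Q, w) = 52/29
x(-2324, t(-55))/58615 = (52/29)/58615 = (52/29)*(1/58615) = 52/1699835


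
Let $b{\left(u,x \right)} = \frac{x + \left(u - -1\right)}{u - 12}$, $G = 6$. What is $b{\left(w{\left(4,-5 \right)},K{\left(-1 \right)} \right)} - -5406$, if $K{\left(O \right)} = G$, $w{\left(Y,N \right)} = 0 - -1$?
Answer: $\frac{59458}{11} \approx 5405.3$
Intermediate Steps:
$w{\left(Y,N \right)} = 1$ ($w{\left(Y,N \right)} = 0 + 1 = 1$)
$K{\left(O \right)} = 6$
$b{\left(u,x \right)} = \frac{1 + u + x}{-12 + u}$ ($b{\left(u,x \right)} = \frac{x + \left(u + 1\right)}{-12 + u} = \frac{x + \left(1 + u\right)}{-12 + u} = \frac{1 + u + x}{-12 + u}$)
$b{\left(w{\left(4,-5 \right)},K{\left(-1 \right)} \right)} - -5406 = \frac{1 + 1 + 6}{-12 + 1} - -5406 = \frac{1}{-11} \cdot 8 + 5406 = \left(- \frac{1}{11}\right) 8 + 5406 = - \frac{8}{11} + 5406 = \frac{59458}{11}$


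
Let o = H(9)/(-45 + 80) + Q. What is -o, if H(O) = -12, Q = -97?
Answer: 3407/35 ≈ 97.343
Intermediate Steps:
o = -3407/35 (o = -12/(-45 + 80) - 97 = -12/35 - 97 = -3407/35 ≈ -97.343)
-o = -1*(-3407/35) = 3407/35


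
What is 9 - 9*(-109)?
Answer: 990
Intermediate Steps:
9 - 9*(-109) = 9 + 981 = 990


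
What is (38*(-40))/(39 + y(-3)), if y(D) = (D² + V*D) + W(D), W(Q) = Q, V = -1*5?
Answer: -76/3 ≈ -25.333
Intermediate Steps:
V = -5
y(D) = D² - 4*D (y(D) = (D² - 5*D) + D = D² - 4*D)
(38*(-40))/(39 + y(-3)) = (38*(-40))/(39 - 3*(-4 - 3)) = -1520/(39 - 3*(-7)) = -1520/(39 + 21) = -1520/60 = -1520*1/60 = -76/3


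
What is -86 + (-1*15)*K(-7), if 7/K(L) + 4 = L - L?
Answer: -239/4 ≈ -59.750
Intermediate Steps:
K(L) = -7/4 (K(L) = 7/(-4 + (L - L)) = 7/(-4 + 0) = 7/(-4) = 7*(-1/4) = -7/4)
-86 + (-1*15)*K(-7) = -86 - 1*15*(-7/4) = -86 - 15*(-7/4) = -86 + 105/4 = -239/4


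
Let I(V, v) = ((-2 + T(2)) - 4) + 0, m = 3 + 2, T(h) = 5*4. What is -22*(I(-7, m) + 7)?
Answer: -462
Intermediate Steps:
T(h) = 20
m = 5
I(V, v) = 14 (I(V, v) = ((-2 + 20) - 4) + 0 = (18 - 4) + 0 = 14 + 0 = 14)
-22*(I(-7, m) + 7) = -22*(14 + 7) = -22*21 = -462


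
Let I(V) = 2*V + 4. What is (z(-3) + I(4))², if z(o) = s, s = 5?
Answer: 289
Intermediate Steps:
I(V) = 4 + 2*V
z(o) = 5
(z(-3) + I(4))² = (5 + (4 + 2*4))² = (5 + (4 + 8))² = (5 + 12)² = 17² = 289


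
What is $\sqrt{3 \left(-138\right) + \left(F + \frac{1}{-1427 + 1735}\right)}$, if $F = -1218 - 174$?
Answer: $\frac{i \sqrt{42831019}}{154} \approx 42.497 i$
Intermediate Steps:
$F = -1392$
$\sqrt{3 \left(-138\right) + \left(F + \frac{1}{-1427 + 1735}\right)} = \sqrt{3 \left(-138\right) - \left(1392 - \frac{1}{-1427 + 1735}\right)} = \sqrt{-414 - \left(1392 - \frac{1}{308}\right)} = \sqrt{-414 + \left(-1392 + \frac{1}{308}\right)} = \sqrt{-414 - \frac{428735}{308}} = \sqrt{- \frac{556247}{308}} = \frac{i \sqrt{42831019}}{154}$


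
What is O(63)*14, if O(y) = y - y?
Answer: 0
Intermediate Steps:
O(y) = 0
O(63)*14 = 0*14 = 0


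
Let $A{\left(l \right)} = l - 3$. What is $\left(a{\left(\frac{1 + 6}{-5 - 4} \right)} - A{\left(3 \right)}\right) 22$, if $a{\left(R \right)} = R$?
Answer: $- \frac{154}{9} \approx -17.111$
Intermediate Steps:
$A{\left(l \right)} = -3 + l$
$\left(a{\left(\frac{1 + 6}{-5 - 4} \right)} - A{\left(3 \right)}\right) 22 = \left(\frac{1 + 6}{-5 - 4} - \left(-3 + 3\right)\right) 22 = \left(\frac{7}{-9} - 0\right) 22 = \left(7 \left(- \frac{1}{9}\right) + 0\right) 22 = \left(- \frac{7}{9} + 0\right) 22 = \left(- \frac{7}{9}\right) 22 = - \frac{154}{9}$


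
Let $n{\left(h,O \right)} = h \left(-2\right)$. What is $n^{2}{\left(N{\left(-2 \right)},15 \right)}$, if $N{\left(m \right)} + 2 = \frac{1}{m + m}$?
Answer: $\frac{81}{4} \approx 20.25$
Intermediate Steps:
$N{\left(m \right)} = -2 + \frac{1}{2 m}$ ($N{\left(m \right)} = -2 + \frac{1}{m + m} = -2 + \frac{1}{2 m}$)
$n{\left(h,O \right)} = - 2 h$
$n^{2}{\left(N{\left(-2 \right)},15 \right)} = \left(- 2 \left(-2 + \frac{1}{2 \left(-2\right)}\right)\right)^{2} = \left(- 2 \left(-2 + \frac{1}{2} \left(- \frac{1}{2}\right)\right)\right)^{2} = \left(- 2 \left(-2 - \frac{1}{4}\right)\right)^{2} = \left(\left(-2\right) \left(- \frac{9}{4}\right)\right)^{2} = \left(\frac{9}{2}\right)^{2} = \frac{81}{4}$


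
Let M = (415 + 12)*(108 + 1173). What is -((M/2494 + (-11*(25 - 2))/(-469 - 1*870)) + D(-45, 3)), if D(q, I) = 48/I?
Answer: -786478031/3339466 ≈ -235.51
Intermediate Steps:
M = 546987 (M = 427*1281 = 546987)
-((M/2494 + (-11*(25 - 2))/(-469 - 1*870)) + D(-45, 3)) = -((546987/2494 + (-11*(25 - 2))/(-469 - 1*870)) + 48/3) = -((546987*(1/2494) + (-11*23)/(-469 - 870)) + 48*(⅓)) = -((546987/2494 - 253/(-1339)) + 16) = -((546987/2494 - 253*(-1/1339)) + 16) = -((546987/2494 + 253/1339) + 16) = -(733046575/3339466 + 16) = -1*786478031/3339466 = -786478031/3339466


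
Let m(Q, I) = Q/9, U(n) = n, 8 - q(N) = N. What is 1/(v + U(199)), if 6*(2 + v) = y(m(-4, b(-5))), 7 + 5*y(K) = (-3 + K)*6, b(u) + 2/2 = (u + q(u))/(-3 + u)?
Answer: 90/17647 ≈ 0.0051000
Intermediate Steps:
q(N) = 8 - N
b(u) = -1 + 8/(-3 + u) (b(u) = -1 + (u + (8 - u))/(-3 + u) = -1 + 8/(-3 + u))
m(Q, I) = Q/9 (m(Q, I) = Q*(1/9) = Q/9)
y(K) = -5 + 6*K/5 (y(K) = -7/5 + ((-3 + K)*6)/5 = -7/5 + (-18 + 6*K)/5 = -7/5 + (-18/5 + 6*K/5) = -5 + 6*K/5)
v = -263/90 (v = -2 + (-5 + 6*((1/9)*(-4))/5)/6 = -2 + (-5 + (6/5)*(-4/9))/6 = -2 + (-5 - 8/15)/6 = -2 + (1/6)*(-83/15) = -2 - 83/90 = -263/90 ≈ -2.9222)
1/(v + U(199)) = 1/(-263/90 + 199) = 1/(17647/90) = 90/17647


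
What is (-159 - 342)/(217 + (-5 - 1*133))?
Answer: -501/79 ≈ -6.3418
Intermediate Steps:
(-159 - 342)/(217 + (-5 - 1*133)) = -501/(217 + (-5 - 133)) = -501/(217 - 138) = -501/79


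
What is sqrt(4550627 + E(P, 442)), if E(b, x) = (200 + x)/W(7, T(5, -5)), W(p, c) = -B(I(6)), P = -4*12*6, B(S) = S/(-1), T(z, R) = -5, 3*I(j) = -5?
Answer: sqrt(113756045)/5 ≈ 2133.1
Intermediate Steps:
I(j) = -5/3 (I(j) = (1/3)*(-5) = -5/3)
B(S) = -S (B(S) = S*(-1) = -S)
P = -288 (P = -48*6 = -288)
W(p, c) = -5/3 (W(p, c) = -(-1)*(-5)/3 = -1*5/3 = -5/3)
E(b, x) = -120 - 3*x/5 (E(b, x) = (200 + x)/(-5/3) = (200 + x)*(-3/5) = -120 - 3*x/5)
sqrt(4550627 + E(P, 442)) = sqrt(4550627 + (-120 - 3/5*442)) = sqrt(4550627 + (-120 - 1326/5)) = sqrt(4550627 - 1926/5) = sqrt(22751209/5) = sqrt(113756045)/5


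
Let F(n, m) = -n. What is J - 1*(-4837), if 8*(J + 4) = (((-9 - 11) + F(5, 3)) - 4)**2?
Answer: 39505/8 ≈ 4938.1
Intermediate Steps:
J = 809/8 (J = -4 + (((-9 - 11) - 1*5) - 4)**2/8 = -4 + ((-20 - 5) - 4)**2/8 = -4 + (-25 - 4)**2/8 = -4 + (1/8)*(-29)**2 = -4 + (1/8)*841 = -4 + 841/8 = 809/8 ≈ 101.13)
J - 1*(-4837) = 809/8 - 1*(-4837) = 809/8 + 4837 = 39505/8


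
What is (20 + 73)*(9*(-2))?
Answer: -1674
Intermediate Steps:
(20 + 73)*(9*(-2)) = 93*(-18) = -1674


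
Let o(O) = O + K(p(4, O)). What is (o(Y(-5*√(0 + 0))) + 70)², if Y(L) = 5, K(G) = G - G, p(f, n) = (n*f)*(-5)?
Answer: 5625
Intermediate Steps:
p(f, n) = -5*f*n (p(f, n) = (f*n)*(-5) = -5*f*n)
K(G) = 0
o(O) = O (o(O) = O + 0 = O)
(o(Y(-5*√(0 + 0))) + 70)² = (5 + 70)² = 75² = 5625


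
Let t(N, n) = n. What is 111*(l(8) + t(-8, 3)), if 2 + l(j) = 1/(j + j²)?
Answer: 2701/24 ≈ 112.54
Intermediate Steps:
l(j) = -2 + 1/(j + j²)
111*(l(8) + t(-8, 3)) = 111*((1 - 2*8 - 2*8²)/(8*(1 + 8)) + 3) = 111*((⅛)*(1 - 16 - 2*64)/9 + 3) = 111*((⅛)*(⅑)*(1 - 16 - 128) + 3) = 111*((⅛)*(⅑)*(-143) + 3) = 111*(-143/72 + 3) = 111*(73/72) = 2701/24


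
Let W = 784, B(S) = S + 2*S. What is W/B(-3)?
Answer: -784/9 ≈ -87.111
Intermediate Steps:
B(S) = 3*S
W/B(-3) = 784/((3*(-3))) = 784/(-9) = 784*(-⅑) = -784/9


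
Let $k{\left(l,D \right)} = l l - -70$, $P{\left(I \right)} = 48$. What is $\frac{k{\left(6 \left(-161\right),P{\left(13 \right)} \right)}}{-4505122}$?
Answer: $- \frac{466613}{2252561} \approx -0.20715$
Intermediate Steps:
$k{\left(l,D \right)} = 70 + l^{2}$ ($k{\left(l,D \right)} = l^{2} + \left(78 - 8\right) = l^{2} + 70 = 70 + l^{2}$)
$\frac{k{\left(6 \left(-161\right),P{\left(13 \right)} \right)}}{-4505122} = \frac{70 + \left(6 \left(-161\right)\right)^{2}}{-4505122} = \left(70 + \left(-966\right)^{2}\right) \left(- \frac{1}{4505122}\right) = \left(70 + 933156\right) \left(- \frac{1}{4505122}\right) = 933226 \left(- \frac{1}{4505122}\right) = - \frac{466613}{2252561}$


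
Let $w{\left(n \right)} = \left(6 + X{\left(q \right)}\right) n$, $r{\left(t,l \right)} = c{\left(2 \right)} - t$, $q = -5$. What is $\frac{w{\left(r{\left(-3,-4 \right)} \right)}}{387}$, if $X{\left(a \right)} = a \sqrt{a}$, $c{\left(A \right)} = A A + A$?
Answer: $\frac{6}{43} - \frac{5 i \sqrt{5}}{43} \approx 0.13953 - 0.26001 i$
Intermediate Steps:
$c{\left(A \right)} = A + A^{2}$ ($c{\left(A \right)} = A^{2} + A = A + A^{2}$)
$X{\left(a \right)} = a^{\frac{3}{2}}$
$r{\left(t,l \right)} = 6 - t$ ($r{\left(t,l \right)} = 2 \left(1 + 2\right) - t = 2 \cdot 3 - t = 6 - t$)
$w{\left(n \right)} = n \left(6 - 5 i \sqrt{5}\right)$ ($w{\left(n \right)} = \left(6 + \left(-5\right)^{\frac{3}{2}}\right) n = \left(6 - 5 i \sqrt{5}\right) n = n \left(6 - 5 i \sqrt{5}\right)$)
$\frac{w{\left(r{\left(-3,-4 \right)} \right)}}{387} = \frac{\left(6 - -3\right) \left(6 - 5 i \sqrt{5}\right)}{387} = \left(6 + 3\right) \left(6 - 5 i \sqrt{5}\right) \frac{1}{387} = 9 \left(6 - 5 i \sqrt{5}\right) \frac{1}{387} = \left(54 - 45 i \sqrt{5}\right) \frac{1}{387} = \frac{6}{43} - \frac{5 i \sqrt{5}}{43}$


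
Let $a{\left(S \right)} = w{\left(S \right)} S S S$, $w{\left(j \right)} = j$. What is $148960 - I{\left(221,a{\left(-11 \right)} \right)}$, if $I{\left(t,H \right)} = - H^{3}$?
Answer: $3138428525681$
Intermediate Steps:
$a{\left(S \right)} = S^{4}$ ($a{\left(S \right)} = S S S S = S^{2} S S = S^{3} S = S^{4}$)
$148960 - I{\left(221,a{\left(-11 \right)} \right)} = 148960 - - \left(\left(-11\right)^{4}\right)^{3} = 148960 - - 14641^{3} = 148960 - \left(-1\right) 3138428376721 = 148960 - -3138428376721 = 148960 + 3138428376721 = 3138428525681$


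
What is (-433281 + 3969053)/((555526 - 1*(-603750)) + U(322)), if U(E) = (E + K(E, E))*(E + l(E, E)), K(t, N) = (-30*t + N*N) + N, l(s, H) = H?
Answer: 883943/15531367 ≈ 0.056913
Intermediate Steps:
K(t, N) = N + N² - 30*t (K(t, N) = (-30*t + N²) + N = (N² - 30*t) + N = N + N² - 30*t)
U(E) = 2*E*(E² - 28*E) (U(E) = (E + (E + E² - 30*E))*(E + E) = (E + (E² - 29*E))*(2*E) = (E² - 28*E)*(2*E) = 2*E*(E² - 28*E))
(-433281 + 3969053)/((555526 - 1*(-603750)) + U(322)) = (-433281 + 3969053)/((555526 - 1*(-603750)) + 2*322²*(-28 + 322)) = 3535772/((555526 + 603750) + 2*103684*294) = 3535772/(1159276 + 60966192) = 3535772/62125468 = 3535772*(1/62125468) = 883943/15531367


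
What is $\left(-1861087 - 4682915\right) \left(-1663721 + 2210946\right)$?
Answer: $-3581041494450$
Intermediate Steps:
$\left(-1861087 - 4682915\right) \left(-1663721 + 2210946\right) = \left(-6544002\right) 547225 = -3581041494450$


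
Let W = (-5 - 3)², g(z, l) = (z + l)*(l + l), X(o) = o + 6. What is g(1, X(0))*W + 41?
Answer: 5417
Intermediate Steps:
X(o) = 6 + o
g(z, l) = 2*l*(l + z) (g(z, l) = (l + z)*(2*l) = 2*l*(l + z))
W = 64 (W = (-8)² = 64)
g(1, X(0))*W + 41 = (2*(6 + 0)*((6 + 0) + 1))*64 + 41 = (2*6*(6 + 1))*64 + 41 = (2*6*7)*64 + 41 = 84*64 + 41 = 5376 + 41 = 5417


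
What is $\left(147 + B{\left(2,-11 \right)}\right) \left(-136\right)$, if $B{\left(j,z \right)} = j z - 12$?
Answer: $-15368$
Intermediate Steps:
$B{\left(j,z \right)} = -12 + j z$
$\left(147 + B{\left(2,-11 \right)}\right) \left(-136\right) = \left(147 + \left(-12 + 2 \left(-11\right)\right)\right) \left(-136\right) = \left(147 - 34\right) \left(-136\right) = 113 \left(-136\right) = -15368$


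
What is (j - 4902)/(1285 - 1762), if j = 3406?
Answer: 1496/477 ≈ 3.1363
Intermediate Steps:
(j - 4902)/(1285 - 1762) = (3406 - 4902)/(1285 - 1762) = -1496/(-477) = -1496*(-1/477) = 1496/477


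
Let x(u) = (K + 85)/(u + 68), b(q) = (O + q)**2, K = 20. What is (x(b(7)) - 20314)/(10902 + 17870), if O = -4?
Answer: -223439/316492 ≈ -0.70599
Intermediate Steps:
b(q) = (-4 + q)**2
x(u) = 105/(68 + u) (x(u) = (20 + 85)/(u + 68) = 105/(68 + u))
(x(b(7)) - 20314)/(10902 + 17870) = (105/(68 + (-4 + 7)**2) - 20314)/(10902 + 17870) = (105/(68 + 3**2) - 20314)/28772 = (105/(68 + 9) - 20314)*(1/28772) = (105/77 - 20314)*(1/28772) = (105*(1/77) - 20314)*(1/28772) = (15/11 - 20314)*(1/28772) = -223439/11*1/28772 = -223439/316492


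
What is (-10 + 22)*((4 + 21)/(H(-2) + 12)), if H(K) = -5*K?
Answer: 150/11 ≈ 13.636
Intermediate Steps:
(-10 + 22)*((4 + 21)/(H(-2) + 12)) = (-10 + 22)*((4 + 21)/(-5*(-2) + 12)) = 12*(25/(10 + 12)) = 12*(25/22) = 150/11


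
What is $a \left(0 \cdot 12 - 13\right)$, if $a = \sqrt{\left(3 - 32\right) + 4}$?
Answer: $- 65 i \approx - 65.0 i$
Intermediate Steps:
$a = 5 i$ ($a = \sqrt{-29 + 4} = \sqrt{-25} = 5 i \approx 5.0 i$)
$a \left(0 \cdot 12 - 13\right) = 5 i \left(0 \cdot 12 - 13\right) = 5 i \left(0 - 13\right) = 5 i \left(-13\right) = - 65 i$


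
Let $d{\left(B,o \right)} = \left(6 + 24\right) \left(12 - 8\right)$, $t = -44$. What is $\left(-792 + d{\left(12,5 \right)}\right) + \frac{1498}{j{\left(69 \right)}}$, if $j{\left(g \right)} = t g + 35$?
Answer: $- \frac{2018170}{3001} \approx -672.5$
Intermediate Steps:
$d{\left(B,o \right)} = 120$ ($d{\left(B,o \right)} = 30 \cdot 4 = 120$)
$j{\left(g \right)} = 35 - 44 g$ ($j{\left(g \right)} = - 44 g + 35 = 35 - 44 g$)
$\left(-792 + d{\left(12,5 \right)}\right) + \frac{1498}{j{\left(69 \right)}} = \left(-792 + 120\right) + \frac{1498}{35 - 3036} = -672 + \frac{1498}{35 - 3036} = -672 + \frac{1498}{-3001} = -672 + 1498 \left(- \frac{1}{3001}\right) = -672 - \frac{1498}{3001} = - \frac{2018170}{3001}$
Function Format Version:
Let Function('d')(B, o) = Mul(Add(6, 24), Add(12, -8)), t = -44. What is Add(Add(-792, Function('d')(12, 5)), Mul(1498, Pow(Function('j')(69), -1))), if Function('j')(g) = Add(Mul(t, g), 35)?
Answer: Rational(-2018170, 3001) ≈ -672.50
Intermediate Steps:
Function('d')(B, o) = 120 (Function('d')(B, o) = Mul(30, 4) = 120)
Function('j')(g) = Add(35, Mul(-44, g)) (Function('j')(g) = Add(Mul(-44, g), 35) = Add(35, Mul(-44, g)))
Add(Add(-792, Function('d')(12, 5)), Mul(1498, Pow(Function('j')(69), -1))) = Add(Add(-792, 120), Mul(1498, Pow(Add(35, Mul(-44, 69)), -1))) = Add(-672, Mul(1498, Pow(Add(35, -3036), -1))) = Add(-672, Mul(1498, Pow(-3001, -1))) = Add(-672, Mul(1498, Rational(-1, 3001))) = Add(-672, Rational(-1498, 3001)) = Rational(-2018170, 3001)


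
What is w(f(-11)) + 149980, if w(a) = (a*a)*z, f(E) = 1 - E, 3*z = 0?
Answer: 149980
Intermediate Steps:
z = 0 (z = (⅓)*0 = 0)
w(a) = 0 (w(a) = (a*a)*0 = a²*0 = 0)
w(f(-11)) + 149980 = 0 + 149980 = 149980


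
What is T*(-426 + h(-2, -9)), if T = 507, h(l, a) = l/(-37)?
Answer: -7990320/37 ≈ -2.1595e+5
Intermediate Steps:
h(l, a) = -l/37 (h(l, a) = l*(-1/37) = -l/37)
T*(-426 + h(-2, -9)) = 507*(-426 - 1/37*(-2)) = 507*(-426 + 2/37) = 507*(-15760/37) = -7990320/37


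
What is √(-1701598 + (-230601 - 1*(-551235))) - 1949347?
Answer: -1949347 + 2*I*√345241 ≈ -1.9493e+6 + 1175.1*I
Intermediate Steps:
√(-1701598 + (-230601 - 1*(-551235))) - 1949347 = √(-1701598 + (-230601 + 551235)) - 1949347 = √(-1701598 + 320634) - 1949347 = √(-1380964) - 1949347 = 2*I*√345241 - 1949347 = -1949347 + 2*I*√345241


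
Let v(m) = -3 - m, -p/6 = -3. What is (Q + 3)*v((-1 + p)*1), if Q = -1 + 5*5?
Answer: -540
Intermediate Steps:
p = 18 (p = -6*(-3) = 18)
Q = 24 (Q = -1 + 25 = 24)
(Q + 3)*v((-1 + p)*1) = (24 + 3)*(-3 - (-1 + 18)) = 27*(-3 - 17) = 27*(-20) = -540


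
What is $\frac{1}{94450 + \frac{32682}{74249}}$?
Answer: $\frac{74249}{7012850732} \approx 1.0588 \cdot 10^{-5}$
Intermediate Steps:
$\frac{1}{94450 + \frac{32682}{74249}} = \frac{1}{\frac{7012850732}{74249}} = \frac{74249}{7012850732}$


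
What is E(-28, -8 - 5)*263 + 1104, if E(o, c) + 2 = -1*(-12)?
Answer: 3734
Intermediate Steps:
E(o, c) = 10 (E(o, c) = -2 - 1*(-12) = -2 + 12 = 10)
E(-28, -8 - 5)*263 + 1104 = 10*263 + 1104 = 2630 + 1104 = 3734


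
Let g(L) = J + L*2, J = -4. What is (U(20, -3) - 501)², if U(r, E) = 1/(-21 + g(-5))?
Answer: 307511296/1225 ≈ 2.5103e+5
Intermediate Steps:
g(L) = -4 + 2*L (g(L) = -4 + L*2 = -4 + 2*L)
U(r, E) = -1/35 (U(r, E) = 1/(-21 + (-4 + 2*(-5))) = 1/(-21 + (-4 - 10)) = 1/(-21 - 14) = 1/(-35) = -1/35)
(U(20, -3) - 501)² = (-1/35 - 501)² = (-17536/35)² = 307511296/1225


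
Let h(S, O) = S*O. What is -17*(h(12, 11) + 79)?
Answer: -3587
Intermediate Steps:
h(S, O) = O*S
-17*(h(12, 11) + 79) = -17*(11*12 + 79) = -17*(132 + 79) = -17*211 = -3587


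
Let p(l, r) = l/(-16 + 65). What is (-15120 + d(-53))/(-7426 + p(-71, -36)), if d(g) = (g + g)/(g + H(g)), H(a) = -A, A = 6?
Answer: 2300354/1130145 ≈ 2.0354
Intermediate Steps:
H(a) = -6 (H(a) = -1*6 = -6)
p(l, r) = l/49
d(g) = 2*g/(-6 + g) (d(g) = (g + g)/(g - 6) = (2*g)/(-6 + g) = 2*g/(-6 + g))
(-15120 + d(-53))/(-7426 + p(-71, -36)) = (-15120 + 2*(-53)/(-6 - 53))/(-7426 + (1/49)*(-71)) = (-15120 + 2*(-53)/(-59))/(-7426 - 71/49) = (-15120 + 2*(-53)*(-1/59))/(-363945/49) = (-15120 + 106/59)*(-49/363945) = -891974/59*(-49/363945) = 2300354/1130145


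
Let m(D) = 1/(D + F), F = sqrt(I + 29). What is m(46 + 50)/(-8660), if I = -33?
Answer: -6/4990325 + I/39922600 ≈ -1.2023e-6 + 2.5048e-8*I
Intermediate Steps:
F = 2*I (F = sqrt(-33 + 29) = sqrt(-4) = 2*I ≈ 2.0*I)
m(D) = 1/(D + 2*I)
m(46 + 50)/(-8660) = 1/(((46 + 50) + 2*I)*(-8660)) = -1/8660/(96 + 2*I) = ((96 - 2*I)/9220)*(-1/8660) = -(96 - 2*I)/79845200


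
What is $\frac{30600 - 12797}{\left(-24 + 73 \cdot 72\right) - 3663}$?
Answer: $\frac{17803}{1569} \approx 11.347$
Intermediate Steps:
$\frac{30600 - 12797}{\left(-24 + 73 \cdot 72\right) - 3663} = \frac{17803}{\left(-24 + 5256\right) - 3663} = \frac{17803}{5232 - 3663} = \frac{17803}{1569}$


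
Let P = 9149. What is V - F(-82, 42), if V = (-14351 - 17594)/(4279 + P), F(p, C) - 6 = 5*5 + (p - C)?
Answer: 1216859/13428 ≈ 90.621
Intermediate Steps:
F(p, C) = 31 + p - C (F(p, C) = 6 + (5*5 + (p - C)) = 6 + (25 + (p - C)) = 6 + (25 + p - C) = 31 + p - C)
V = -31945/13428 (V = (-14351 - 17594)/(4279 + 9149) = -31945/13428 ≈ -2.3790)
V - F(-82, 42) = -31945/13428 - (31 - 82 - 1*42) = -31945/13428 - (31 - 82 - 42) = -31945/13428 - 1*(-93) = -31945/13428 + 93 = 1216859/13428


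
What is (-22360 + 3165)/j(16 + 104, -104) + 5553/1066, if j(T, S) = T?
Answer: -1979551/12792 ≈ -154.75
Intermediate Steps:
(-22360 + 3165)/j(16 + 104, -104) + 5553/1066 = (-22360 + 3165)/(16 + 104) + 5553/1066 = -19195/120 + 5553*(1/1066) = -19195*1/120 + 5553/1066 = -3839/24 + 5553/1066 = -1979551/12792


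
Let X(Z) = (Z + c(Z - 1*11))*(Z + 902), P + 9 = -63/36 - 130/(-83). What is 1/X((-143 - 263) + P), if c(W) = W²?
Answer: 36594368/3228339556893451 ≈ 1.1335e-8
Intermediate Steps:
P = -3049/332 (P = -9 + (-63/36 - 130/(-83)) = -9 + (-63*1/36 - 130*(-1/83)) = -9 + (-7/4 + 130/83) = -9 - 61/332 = -3049/332 ≈ -9.1837)
X(Z) = (902 + Z)*(Z + (-11 + Z)²) (X(Z) = (Z + (Z - 1*11)²)*(Z + 902) = (Z + (Z - 11)²)*(902 + Z) = (Z + (-11 + Z)²)*(902 + Z) = (902 + Z)*(Z + (-11 + Z)²))
1/X((-143 - 263) + P) = 1/(109142 + ((-143 - 263) - 3049/332)³ - 18821*((-143 - 263) - 3049/332) + 881*((-143 - 263) - 3049/332)²) = 1/(109142 + (-406 - 3049/332)³ - 18821*(-406 - 3049/332) + 881*(-406 - 3049/332)²) = 1/(109142 + (-137841/332)³ - 18821*(-137841/332) + 881*(-137841/332)²) = 1/(109142 - 2618998474314321/36594368 + 2594305461/332 + 881*(19000141281/110224)) = 1/(109142 - 2618998474314321/36594368 + 2594305461/332 + 16739124468561/110224) = 1/(3228339556893451/36594368) = 36594368/3228339556893451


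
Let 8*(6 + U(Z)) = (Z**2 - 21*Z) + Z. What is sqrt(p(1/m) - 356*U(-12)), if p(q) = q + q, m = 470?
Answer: 11*I*sqrt(6824165)/235 ≈ 122.28*I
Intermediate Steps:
U(Z) = -6 - 5*Z/2 + Z**2/8 (U(Z) = -6 + ((Z**2 - 21*Z) + Z)/8 = -6 + (Z**2 - 20*Z)/8 = -6 + (-5*Z/2 + Z**2/8) = -6 - 5*Z/2 + Z**2/8)
p(q) = 2*q
sqrt(p(1/m) - 356*U(-12)) = sqrt(2/470 - 356*(-6 - 5/2*(-12) + (1/8)*(-12)**2)) = sqrt(2*(1/470) - 356*(-6 + 30 + (1/8)*144)) = sqrt(1/235 - 356*(-6 + 30 + 18)) = sqrt(1/235 - 356*42) = sqrt(1/235 - 14952) = sqrt(-3513719/235) = 11*I*sqrt(6824165)/235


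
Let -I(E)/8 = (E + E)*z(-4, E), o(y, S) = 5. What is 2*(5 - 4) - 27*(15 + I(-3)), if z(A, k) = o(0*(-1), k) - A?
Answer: -12067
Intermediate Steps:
z(A, k) = 5 - A
I(E) = -144*E (I(E) = -8*(E + E)*(5 - 1*(-4)) = -8*2*E*(5 + 4) = -8*2*E*9 = -144*E)
2*(5 - 4) - 27*(15 + I(-3)) = 2*(5 - 4) - 27*(15 - 144*(-3)) = 2*1 - 27*(15 + 432) = 2 - 27*447 = 2 - 12069 = -12067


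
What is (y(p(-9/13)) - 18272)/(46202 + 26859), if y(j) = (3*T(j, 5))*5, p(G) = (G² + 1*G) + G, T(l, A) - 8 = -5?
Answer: -18227/73061 ≈ -0.24948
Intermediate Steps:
T(l, A) = 3 (T(l, A) = 8 - 5 = 3)
p(G) = G² + 2*G (p(G) = (G² + G) + G = (G + G²) + G = G² + 2*G)
y(j) = 45 (y(j) = (3*3)*5 = 9*5 = 45)
(y(p(-9/13)) - 18272)/(46202 + 26859) = (45 - 18272)/(46202 + 26859) = -18227/73061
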